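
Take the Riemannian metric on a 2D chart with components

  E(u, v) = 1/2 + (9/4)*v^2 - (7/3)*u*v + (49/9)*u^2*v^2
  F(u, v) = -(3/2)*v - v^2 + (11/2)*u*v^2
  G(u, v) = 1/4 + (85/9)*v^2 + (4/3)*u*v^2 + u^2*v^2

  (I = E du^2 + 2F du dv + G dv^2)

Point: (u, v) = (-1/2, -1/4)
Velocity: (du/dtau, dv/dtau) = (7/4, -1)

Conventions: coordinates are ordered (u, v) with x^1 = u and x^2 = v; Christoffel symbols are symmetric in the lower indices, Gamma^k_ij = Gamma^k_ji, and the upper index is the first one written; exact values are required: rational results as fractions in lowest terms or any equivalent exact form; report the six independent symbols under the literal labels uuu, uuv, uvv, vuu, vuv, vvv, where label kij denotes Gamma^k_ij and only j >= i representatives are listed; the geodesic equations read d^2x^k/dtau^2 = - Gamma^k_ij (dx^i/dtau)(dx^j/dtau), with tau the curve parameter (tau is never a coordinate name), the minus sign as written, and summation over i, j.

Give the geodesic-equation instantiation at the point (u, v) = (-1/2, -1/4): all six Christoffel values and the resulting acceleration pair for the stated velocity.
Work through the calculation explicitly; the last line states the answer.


E = 125/288, F = 9/64, G = 469/576 at the point
E_u = 35/144, E_v = -23/36, F_u = 11/32, F_v = 3/8, G_u = 1/48, G_v = -325/72
EG - F^2 = 110689/331776;  g^inv = (331776/110689) * [[469/576, -9/64], [-9/64, 125/288]]
first-kind symbols [ij,l] = (1/2)(d_i g_jl + d_j g_il - d_l g_ij): [uu,u] = E_u/2 = 35/288, [uu,v] = F_u - E_v/2 = 191/288, [uv,u] = E_v/2 = -23/72, [uv,v] = G_u/2 = 1/96, [vv,u] = F_v - G_u/2 = 35/96, [vv,v] = G_v/2 = -325/144
Gamma^u_ij = (G*[ij,u] - F*[ij,v])/(EG - F^2), Gamma^v_ij = (E*[ij,v] - F*[ij,u])/(EG - F^2)
Gamma_uuu = 1888/110689, Gamma_uuv = -86782/110689, Gamma_uvv = 203790/110689, Gamma_vuu = 89830/110689, Gamma_vuv = 16404/110689, Gamma_vvv = -342010/110689
d^2u/dtau^2 = -(Gamma_uuu*(7/4)^2 + 2*Gamma_uuv*(7/4)*(-1) + Gamma_uvv*(-1)^2) = -513309/110689
d^2v/dtau^2 = -(Gamma_vuu*(7/4)^2 + 2*Gamma_vuv*(7/4)*(-1) + Gamma_vvv*(-1)^2) = 994557/885512

Answer: Gamma_uuu = 1888/110689, Gamma_uuv = -86782/110689, Gamma_uvv = 203790/110689, Gamma_vuu = 89830/110689, Gamma_vuv = 16404/110689, Gamma_vvv = -342010/110689; accelerations (d^2u/dtau^2, d^2v/dtau^2) = (-513309/110689, 994557/885512)


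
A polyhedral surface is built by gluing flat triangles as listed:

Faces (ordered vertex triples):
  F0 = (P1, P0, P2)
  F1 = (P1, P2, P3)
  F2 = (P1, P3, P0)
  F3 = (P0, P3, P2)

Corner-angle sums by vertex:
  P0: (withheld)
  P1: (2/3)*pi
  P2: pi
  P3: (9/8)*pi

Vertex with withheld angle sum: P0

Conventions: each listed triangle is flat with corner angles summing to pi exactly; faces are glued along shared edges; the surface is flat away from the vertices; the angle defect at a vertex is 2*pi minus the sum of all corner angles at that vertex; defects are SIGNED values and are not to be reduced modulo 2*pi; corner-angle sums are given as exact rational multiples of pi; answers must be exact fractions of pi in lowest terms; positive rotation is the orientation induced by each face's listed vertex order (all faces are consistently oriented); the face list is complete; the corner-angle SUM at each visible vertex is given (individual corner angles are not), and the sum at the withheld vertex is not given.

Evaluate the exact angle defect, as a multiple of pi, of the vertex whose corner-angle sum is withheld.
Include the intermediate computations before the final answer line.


V = 4, E = 6, F = 4; chi = V - E + F = 2
Gauss-Bonnet: total defect = 2*pi*chi = 4*pi; visible defects sum to (77/24)*pi

Answer: defect(P0) = (19/24)*pi


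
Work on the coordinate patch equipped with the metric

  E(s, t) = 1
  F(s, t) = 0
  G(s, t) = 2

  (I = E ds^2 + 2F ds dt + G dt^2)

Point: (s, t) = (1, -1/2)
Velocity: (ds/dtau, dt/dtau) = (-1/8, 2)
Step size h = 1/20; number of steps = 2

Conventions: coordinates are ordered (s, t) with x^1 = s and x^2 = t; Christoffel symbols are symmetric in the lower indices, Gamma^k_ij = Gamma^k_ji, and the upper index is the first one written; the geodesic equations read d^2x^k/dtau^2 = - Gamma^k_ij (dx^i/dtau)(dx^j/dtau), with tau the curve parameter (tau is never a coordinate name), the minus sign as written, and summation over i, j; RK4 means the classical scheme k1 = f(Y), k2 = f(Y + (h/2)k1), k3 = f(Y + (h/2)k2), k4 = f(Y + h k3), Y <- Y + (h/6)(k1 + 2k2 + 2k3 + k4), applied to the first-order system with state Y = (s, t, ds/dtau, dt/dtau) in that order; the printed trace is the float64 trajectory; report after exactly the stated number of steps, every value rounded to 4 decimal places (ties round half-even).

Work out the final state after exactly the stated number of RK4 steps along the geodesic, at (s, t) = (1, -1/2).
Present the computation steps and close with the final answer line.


f(Y) = (ds/dtau, dt/dtau, -Gamma^s_ij Y'^i Y'^j, -Gamma^t_ij Y'^i Y'^j) with the Gammas evaluated at the stage position; h = 0.050000; intermediate values shown to 6 dp
step 0: s = 1.0000, t = -0.5000, ds/dtau = -0.1250, dt/dtau = 2.0000
step 1:
  k1: at (s, t) = (1.000000, -0.500000), (ds/dtau, dt/dtau) = (-0.125000, 2.000000); Gamma_sss = 0.000000, Gamma_sst = 0.000000, Gamma_stt = 0.000000, Gamma_tss = 0.000000, Gamma_tst = 0.000000, Gamma_ttt = 0.000000; k1 = (-0.125000, 2.000000, 0.000000, 0.000000)
  k2: at (s, t) = (0.996875, -0.450000), (ds/dtau, dt/dtau) = (-0.125000, 2.000000); Gamma_sss = 0.000000, Gamma_sst = 0.000000, Gamma_stt = 0.000000, Gamma_tss = 0.000000, Gamma_tst = 0.000000, Gamma_ttt = 0.000000; k2 = (-0.125000, 2.000000, 0.000000, 0.000000)
  k3: at (s, t) = (0.996875, -0.450000), (ds/dtau, dt/dtau) = (-0.125000, 2.000000); Gamma_sss = 0.000000, Gamma_sst = 0.000000, Gamma_stt = 0.000000, Gamma_tss = 0.000000, Gamma_tst = 0.000000, Gamma_ttt = 0.000000; k3 = (-0.125000, 2.000000, 0.000000, 0.000000)
  k4: at (s, t) = (0.993750, -0.400000), (ds/dtau, dt/dtau) = (-0.125000, 2.000000); Gamma_sss = 0.000000, Gamma_sst = 0.000000, Gamma_stt = 0.000000, Gamma_tss = 0.000000, Gamma_tst = 0.000000, Gamma_ttt = 0.000000; k4 = (-0.125000, 2.000000, 0.000000, 0.000000)
  Y <- Y + (h/6)(k1 + 2k2 + 2k3 + k4): s = 0.9938, t = -0.4000, ds/dtau = -0.1250, dt/dtau = 2.0000
step 2:
  k1: at (s, t) = (0.993750, -0.400000), (ds/dtau, dt/dtau) = (-0.125000, 2.000000); Gamma_sss = 0.000000, Gamma_sst = 0.000000, Gamma_stt = 0.000000, Gamma_tss = 0.000000, Gamma_tst = 0.000000, Gamma_ttt = 0.000000; k1 = (-0.125000, 2.000000, 0.000000, 0.000000)
  k2: at (s, t) = (0.990625, -0.350000), (ds/dtau, dt/dtau) = (-0.125000, 2.000000); Gamma_sss = 0.000000, Gamma_sst = 0.000000, Gamma_stt = 0.000000, Gamma_tss = 0.000000, Gamma_tst = 0.000000, Gamma_ttt = 0.000000; k2 = (-0.125000, 2.000000, 0.000000, 0.000000)
  k3: at (s, t) = (0.990625, -0.350000), (ds/dtau, dt/dtau) = (-0.125000, 2.000000); Gamma_sss = 0.000000, Gamma_sst = 0.000000, Gamma_stt = 0.000000, Gamma_tss = 0.000000, Gamma_tst = 0.000000, Gamma_ttt = 0.000000; k3 = (-0.125000, 2.000000, 0.000000, 0.000000)
  k4: at (s, t) = (0.987500, -0.300000), (ds/dtau, dt/dtau) = (-0.125000, 2.000000); Gamma_sss = 0.000000, Gamma_sst = 0.000000, Gamma_stt = 0.000000, Gamma_tss = 0.000000, Gamma_tst = 0.000000, Gamma_ttt = 0.000000; k4 = (-0.125000, 2.000000, 0.000000, 0.000000)
  Y <- Y + (h/6)(k1 + 2k2 + 2k3 + k4): s = 0.9875, t = -0.3000, ds/dtau = -0.1250, dt/dtau = 2.0000

Answer: s = 0.9875, t = -0.3000, ds/dtau = -0.1250, dt/dtau = 2.0000


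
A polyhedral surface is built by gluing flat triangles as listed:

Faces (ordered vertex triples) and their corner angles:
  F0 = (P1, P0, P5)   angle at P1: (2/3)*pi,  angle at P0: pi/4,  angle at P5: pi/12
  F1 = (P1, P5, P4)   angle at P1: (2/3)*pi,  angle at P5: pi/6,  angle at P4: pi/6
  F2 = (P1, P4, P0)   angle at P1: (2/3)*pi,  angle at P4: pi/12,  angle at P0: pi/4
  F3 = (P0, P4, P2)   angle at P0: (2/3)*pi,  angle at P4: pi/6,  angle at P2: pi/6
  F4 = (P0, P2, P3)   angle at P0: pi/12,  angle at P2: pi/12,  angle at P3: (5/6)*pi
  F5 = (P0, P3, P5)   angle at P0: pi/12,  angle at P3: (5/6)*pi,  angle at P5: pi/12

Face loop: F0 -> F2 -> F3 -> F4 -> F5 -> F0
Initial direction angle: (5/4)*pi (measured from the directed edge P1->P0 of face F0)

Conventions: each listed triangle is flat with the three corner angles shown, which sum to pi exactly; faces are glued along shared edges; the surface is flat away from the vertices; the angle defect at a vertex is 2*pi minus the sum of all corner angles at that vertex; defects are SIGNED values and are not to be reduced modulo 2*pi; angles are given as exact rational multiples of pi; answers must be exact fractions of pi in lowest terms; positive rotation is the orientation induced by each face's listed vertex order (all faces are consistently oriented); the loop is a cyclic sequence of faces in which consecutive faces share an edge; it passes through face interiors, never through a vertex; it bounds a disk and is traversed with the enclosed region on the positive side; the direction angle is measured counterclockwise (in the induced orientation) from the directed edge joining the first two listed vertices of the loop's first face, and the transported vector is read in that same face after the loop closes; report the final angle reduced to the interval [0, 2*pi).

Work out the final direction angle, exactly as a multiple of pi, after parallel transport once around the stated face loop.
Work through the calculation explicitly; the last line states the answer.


enclosed vertex P0: corner angles sum to (4/3)*pi, defect = 2*pi - (4/3)*pi = (2/3)*pi
transport around the loop rotates by the sum of enclosed defects; add to the initial angle mod 2*pi
final angle = (5/4)*pi + (2/3)*pi = (23/12)*pi (mod 2*pi)

Answer: final direction angle = (23/12)*pi


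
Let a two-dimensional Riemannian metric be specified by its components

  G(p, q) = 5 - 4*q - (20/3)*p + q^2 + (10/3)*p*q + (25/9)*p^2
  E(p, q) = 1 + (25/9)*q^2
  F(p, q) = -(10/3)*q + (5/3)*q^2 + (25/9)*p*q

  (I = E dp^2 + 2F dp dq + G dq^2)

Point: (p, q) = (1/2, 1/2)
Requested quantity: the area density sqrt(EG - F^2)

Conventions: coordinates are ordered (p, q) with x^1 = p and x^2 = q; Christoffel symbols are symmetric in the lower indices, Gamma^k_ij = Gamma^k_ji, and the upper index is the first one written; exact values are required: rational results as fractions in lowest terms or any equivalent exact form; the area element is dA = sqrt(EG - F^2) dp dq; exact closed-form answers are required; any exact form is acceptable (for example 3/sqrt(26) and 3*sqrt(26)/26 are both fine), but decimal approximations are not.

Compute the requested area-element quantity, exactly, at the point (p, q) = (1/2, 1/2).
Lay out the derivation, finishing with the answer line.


E = 61/36, F = -5/9, G = 13/9; EG - F^2 = 77/36

Answer: sqrt(EG - F^2) = sqrt(77)/6


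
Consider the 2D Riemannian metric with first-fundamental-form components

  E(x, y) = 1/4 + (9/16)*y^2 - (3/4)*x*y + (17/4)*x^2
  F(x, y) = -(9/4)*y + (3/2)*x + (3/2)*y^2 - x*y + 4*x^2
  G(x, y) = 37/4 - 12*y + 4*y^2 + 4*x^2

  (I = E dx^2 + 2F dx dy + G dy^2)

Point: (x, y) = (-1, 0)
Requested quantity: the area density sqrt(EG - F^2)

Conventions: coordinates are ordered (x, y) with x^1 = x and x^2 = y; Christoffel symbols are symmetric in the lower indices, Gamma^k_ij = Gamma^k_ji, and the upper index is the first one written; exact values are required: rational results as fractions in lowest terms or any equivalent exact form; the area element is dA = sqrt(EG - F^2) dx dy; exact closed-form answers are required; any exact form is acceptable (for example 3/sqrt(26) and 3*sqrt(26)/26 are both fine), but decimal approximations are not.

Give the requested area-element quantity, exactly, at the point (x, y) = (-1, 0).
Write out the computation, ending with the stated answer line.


E = 9/2, F = 5/2, G = 53/4; EG - F^2 = 427/8

Answer: sqrt(EG - F^2) = sqrt(854)/4


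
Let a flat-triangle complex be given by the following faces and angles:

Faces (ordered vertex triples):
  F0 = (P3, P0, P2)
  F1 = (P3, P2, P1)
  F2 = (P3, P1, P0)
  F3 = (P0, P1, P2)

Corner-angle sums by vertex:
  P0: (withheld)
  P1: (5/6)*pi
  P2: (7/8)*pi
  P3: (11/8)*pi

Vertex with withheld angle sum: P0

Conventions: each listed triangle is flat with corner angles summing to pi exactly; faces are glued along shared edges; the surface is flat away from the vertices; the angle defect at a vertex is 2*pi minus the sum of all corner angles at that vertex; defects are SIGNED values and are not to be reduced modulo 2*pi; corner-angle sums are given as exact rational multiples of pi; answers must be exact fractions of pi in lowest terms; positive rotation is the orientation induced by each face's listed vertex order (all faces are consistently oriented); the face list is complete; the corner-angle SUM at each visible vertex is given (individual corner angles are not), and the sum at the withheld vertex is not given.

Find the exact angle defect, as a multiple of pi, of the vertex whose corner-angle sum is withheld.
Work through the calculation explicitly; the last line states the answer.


V = 4, E = 6, F = 4; chi = V - E + F = 2
Gauss-Bonnet: total defect = 2*pi*chi = 4*pi; visible defects sum to (35/12)*pi

Answer: defect(P0) = (13/12)*pi


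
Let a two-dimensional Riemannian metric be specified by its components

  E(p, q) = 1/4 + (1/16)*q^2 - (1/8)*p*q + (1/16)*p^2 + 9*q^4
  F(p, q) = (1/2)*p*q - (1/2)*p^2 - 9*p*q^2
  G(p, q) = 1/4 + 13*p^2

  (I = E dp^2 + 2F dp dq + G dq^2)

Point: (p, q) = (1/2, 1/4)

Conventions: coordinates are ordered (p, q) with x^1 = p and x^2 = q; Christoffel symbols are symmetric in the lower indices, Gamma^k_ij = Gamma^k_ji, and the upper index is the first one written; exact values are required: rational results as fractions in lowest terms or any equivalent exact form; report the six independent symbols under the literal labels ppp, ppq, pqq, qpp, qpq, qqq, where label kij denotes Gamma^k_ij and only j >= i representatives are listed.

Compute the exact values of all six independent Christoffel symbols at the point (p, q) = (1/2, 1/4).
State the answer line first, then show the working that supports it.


Answer: Gamma_ppp = -49/122, Gamma_ppq = 216/61, Gamma_pqq = -30464/915, Gamma_qpp = -187/488, Gamma_qpq = 269/122, Gamma_qqq = -2992/915

E = 37/128, F = -11/32, G = 7/2 at the point
E_p = 1/32, E_q = 17/32, F_p = -15/16, F_q = -2, G_p = 13, G_q = 0
EG - F^2 = 915/1024;  g^inv = (1024/915) * [[7/2, 11/32], [11/32, 37/128]]
first-kind symbols [ij,l] = (1/2)(d_i g_jl + d_j g_il - d_l g_ij): [pp,p] = E_p/2 = 1/64, [pp,q] = F_p - E_q/2 = -77/64, [pq,p] = E_q/2 = 17/64, [pq,q] = G_p/2 = 13/2, [qq,p] = F_q - G_p/2 = -17/2, [qq,q] = G_q/2 = 0
Gamma^p_ij = (G*[ij,p] - F*[ij,q])/(EG - F^2), Gamma^q_ij = (E*[ij,q] - F*[ij,p])/(EG - F^2)


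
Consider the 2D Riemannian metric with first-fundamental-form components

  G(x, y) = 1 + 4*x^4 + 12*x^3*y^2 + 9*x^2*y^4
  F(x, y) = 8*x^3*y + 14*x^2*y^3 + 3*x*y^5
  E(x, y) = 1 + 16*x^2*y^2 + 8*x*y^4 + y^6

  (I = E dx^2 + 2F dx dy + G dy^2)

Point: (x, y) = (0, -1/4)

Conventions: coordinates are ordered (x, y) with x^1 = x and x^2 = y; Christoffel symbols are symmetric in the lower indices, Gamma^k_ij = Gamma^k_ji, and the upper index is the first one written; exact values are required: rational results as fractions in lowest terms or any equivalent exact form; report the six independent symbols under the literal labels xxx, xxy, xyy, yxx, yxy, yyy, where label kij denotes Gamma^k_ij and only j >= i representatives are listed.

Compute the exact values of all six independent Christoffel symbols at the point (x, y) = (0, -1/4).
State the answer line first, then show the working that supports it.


Answer: Gamma_xxx = 64/4097, Gamma_xxy = -12/4097, Gamma_xyy = 0, Gamma_yxx = 0, Gamma_yxy = 0, Gamma_yyy = 0

E = 4097/4096, F = 0, G = 1 at the point
E_x = 1/32, E_y = -3/512, F_x = -3/1024, F_y = 0, G_x = 0, G_y = 0
EG - F^2 = 4097/4096;  g^inv = (4096/4097) * [[1, 0], [0, 4097/4096]]
first-kind symbols [ij,l] = (1/2)(d_i g_jl + d_j g_il - d_l g_ij): [xx,x] = E_x/2 = 1/64, [xx,y] = F_x - E_y/2 = 0, [xy,x] = E_y/2 = -3/1024, [xy,y] = G_x/2 = 0, [yy,x] = F_y - G_x/2 = 0, [yy,y] = G_y/2 = 0
Gamma^x_ij = (G*[ij,x] - F*[ij,y])/(EG - F^2), Gamma^y_ij = (E*[ij,y] - F*[ij,x])/(EG - F^2)


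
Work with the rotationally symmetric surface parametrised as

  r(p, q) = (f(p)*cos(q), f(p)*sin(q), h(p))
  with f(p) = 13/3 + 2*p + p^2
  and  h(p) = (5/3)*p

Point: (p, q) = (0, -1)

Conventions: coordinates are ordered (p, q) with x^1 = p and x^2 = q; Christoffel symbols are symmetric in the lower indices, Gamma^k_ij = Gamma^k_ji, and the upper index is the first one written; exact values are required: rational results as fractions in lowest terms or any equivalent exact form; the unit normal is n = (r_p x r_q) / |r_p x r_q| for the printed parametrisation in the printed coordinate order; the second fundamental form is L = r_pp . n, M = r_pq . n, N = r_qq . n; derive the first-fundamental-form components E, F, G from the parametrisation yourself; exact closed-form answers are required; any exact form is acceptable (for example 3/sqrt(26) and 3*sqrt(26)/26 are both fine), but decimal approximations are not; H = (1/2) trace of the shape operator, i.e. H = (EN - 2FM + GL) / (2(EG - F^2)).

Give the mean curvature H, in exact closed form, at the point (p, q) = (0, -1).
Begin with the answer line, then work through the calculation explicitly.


Answer: H = -255*sqrt(61)/96746

f = 13/3, f' = 2, f'' = 2, h' = 5/3, h'' = 0
E = 61/9, F = 0, G = 169/9; answer radicand W^2 = 61/9
unnormalised second-form numerators: l = -10/3, m = 0, n = 65/9; L = l/sqrt(61/9), and similarly M = m/sqrt(W^2), N = n/sqrt(W^2)
H = (E*n - 2*F*m + G*l) / (2*(EG - F^2)*sqrt(W^2)); E*n - 2*F*m + G*l = -1105/81, EG - F^2 = 10309/81, so H = (-85/1586)/sqrt(61/9)


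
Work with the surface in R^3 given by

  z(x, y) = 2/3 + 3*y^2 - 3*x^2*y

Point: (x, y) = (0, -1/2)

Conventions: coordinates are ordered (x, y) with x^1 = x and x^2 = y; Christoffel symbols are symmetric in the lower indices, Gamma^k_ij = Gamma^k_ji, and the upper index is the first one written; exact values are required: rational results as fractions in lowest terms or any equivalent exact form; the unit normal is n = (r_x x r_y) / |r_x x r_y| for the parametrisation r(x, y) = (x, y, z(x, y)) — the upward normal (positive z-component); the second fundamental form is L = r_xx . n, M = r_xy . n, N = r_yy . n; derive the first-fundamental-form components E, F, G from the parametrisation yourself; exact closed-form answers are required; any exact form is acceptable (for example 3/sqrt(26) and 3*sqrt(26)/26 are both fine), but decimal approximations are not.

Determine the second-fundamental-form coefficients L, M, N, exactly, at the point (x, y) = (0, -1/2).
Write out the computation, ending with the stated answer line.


z_x = 0, z_y = -3, z_xx = 3, z_xy = 0, z_yy = 6
E = 1, F = 0, G = 10; answer radicand W^2 = 10
unnormalised second-form numerators: l = 3, m = 0, n = 6; L = l/sqrt(10), and similarly M = m/sqrt(W^2), N = n/sqrt(W^2)

Answer: L = 3*sqrt(10)/10, M = 0, N = 3*sqrt(10)/5


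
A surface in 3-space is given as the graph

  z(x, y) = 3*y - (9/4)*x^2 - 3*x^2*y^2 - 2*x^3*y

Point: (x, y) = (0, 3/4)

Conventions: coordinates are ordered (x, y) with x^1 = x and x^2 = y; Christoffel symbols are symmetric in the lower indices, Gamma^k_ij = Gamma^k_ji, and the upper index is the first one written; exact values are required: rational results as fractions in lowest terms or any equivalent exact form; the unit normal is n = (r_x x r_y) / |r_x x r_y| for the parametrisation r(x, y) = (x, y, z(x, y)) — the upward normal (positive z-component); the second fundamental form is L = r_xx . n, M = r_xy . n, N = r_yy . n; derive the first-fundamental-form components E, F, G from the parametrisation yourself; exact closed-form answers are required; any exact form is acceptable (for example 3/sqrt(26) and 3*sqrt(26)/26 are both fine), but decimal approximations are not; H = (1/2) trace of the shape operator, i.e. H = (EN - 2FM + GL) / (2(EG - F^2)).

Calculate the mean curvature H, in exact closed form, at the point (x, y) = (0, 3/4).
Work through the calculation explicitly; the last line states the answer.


z_x = 0, z_y = 3, z_xx = -63/8, z_xy = 0, z_yy = 0
E = 1, F = 0, G = 10; answer radicand W^2 = 10
unnormalised second-form numerators: l = -63/8, m = 0, n = 0; L = l/sqrt(10), and similarly M = m/sqrt(W^2), N = n/sqrt(W^2)
H = (E*n - 2*F*m + G*l) / (2*(EG - F^2)*sqrt(W^2)); E*n - 2*F*m + G*l = -315/4, EG - F^2 = 10, so H = (-63/16)/sqrt(10)

Answer: H = -63*sqrt(10)/160


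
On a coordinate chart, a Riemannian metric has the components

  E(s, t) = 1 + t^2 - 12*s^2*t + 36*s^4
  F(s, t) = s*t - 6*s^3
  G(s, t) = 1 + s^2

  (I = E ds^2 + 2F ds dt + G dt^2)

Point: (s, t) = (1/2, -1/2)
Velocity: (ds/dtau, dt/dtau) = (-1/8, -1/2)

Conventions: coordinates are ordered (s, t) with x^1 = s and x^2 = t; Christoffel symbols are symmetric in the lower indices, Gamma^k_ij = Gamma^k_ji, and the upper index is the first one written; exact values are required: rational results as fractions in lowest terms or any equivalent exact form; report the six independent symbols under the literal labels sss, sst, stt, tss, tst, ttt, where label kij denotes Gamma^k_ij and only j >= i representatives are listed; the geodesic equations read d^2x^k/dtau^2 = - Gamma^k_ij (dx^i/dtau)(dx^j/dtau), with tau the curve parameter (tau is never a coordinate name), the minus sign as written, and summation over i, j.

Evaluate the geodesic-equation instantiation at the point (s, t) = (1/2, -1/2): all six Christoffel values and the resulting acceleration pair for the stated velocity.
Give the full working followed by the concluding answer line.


E = 5, F = -1, G = 5/4 at the point
E_s = 24, E_t = -4, F_s = -5, F_t = 1/2, G_s = 1, G_t = 0
EG - F^2 = 21/4;  g^inv = (4/21) * [[5/4, 1], [1, 5]]
first-kind symbols [ij,l] = (1/2)(d_i g_jl + d_j g_il - d_l g_ij): [ss,s] = E_s/2 = 12, [ss,t] = F_s - E_t/2 = -3, [st,s] = E_t/2 = -2, [st,t] = G_s/2 = 1/2, [tt,s] = F_t - G_s/2 = 0, [tt,t] = G_t/2 = 0
Gamma^s_ij = (G*[ij,s] - F*[ij,t])/(EG - F^2), Gamma^t_ij = (E*[ij,t] - F*[ij,s])/(EG - F^2)
Gamma_sss = 16/7, Gamma_sst = -8/21, Gamma_stt = 0, Gamma_tss = -4/7, Gamma_tst = 2/21, Gamma_ttt = 0
d^2s/dtau^2 = -(Gamma_sss*(-1/8)^2 + 2*Gamma_sst*(-1/8)*(-1/2) + Gamma_stt*(-1/2)^2) = 1/84
d^2t/dtau^2 = -(Gamma_tss*(-1/8)^2 + 2*Gamma_tst*(-1/8)*(-1/2) + Gamma_ttt*(-1/2)^2) = -1/336

Answer: Gamma_sss = 16/7, Gamma_sst = -8/21, Gamma_stt = 0, Gamma_tss = -4/7, Gamma_tst = 2/21, Gamma_ttt = 0; accelerations (d^2s/dtau^2, d^2t/dtau^2) = (1/84, -1/336)


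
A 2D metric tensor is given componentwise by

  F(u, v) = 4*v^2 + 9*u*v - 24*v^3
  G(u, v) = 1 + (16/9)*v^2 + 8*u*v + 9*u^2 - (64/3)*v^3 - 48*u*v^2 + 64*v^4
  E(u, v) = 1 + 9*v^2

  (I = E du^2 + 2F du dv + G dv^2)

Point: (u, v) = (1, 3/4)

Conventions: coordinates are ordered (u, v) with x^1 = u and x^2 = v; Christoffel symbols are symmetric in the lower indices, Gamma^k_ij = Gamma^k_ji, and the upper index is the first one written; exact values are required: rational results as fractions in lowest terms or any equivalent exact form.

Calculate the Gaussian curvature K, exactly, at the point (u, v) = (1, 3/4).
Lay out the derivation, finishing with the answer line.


E = 97/16, F = -9/8, G = 5/4, EG - F^2 = 101/16 at the point
E_u = 0, E_v = 27/2, F_u = 27/4, F_v = -51/2, G_u = -3, G_v = 32/3
E_vv = 18, F_uv = 9, G_uu = 18
The intrinsic route: Brioschi's K = (det M1 - det M2)/(EG - F^2)^2.
M1 = [[-E_vv/2 + F_uv - G_uu/2, E_u/2, F_u - E_v/2], [F_v - G_u/2, E, F], [G_v/2, F, G]] = [[-9, 0, 0], [-24, 97/16, -9/8], [16/3, -9/8, 5/4]]; det M1 = -909/16
M2 = [[0, E_v/2, G_u/2], [E_v/2, E, F], [G_u/2, F, G]] = [[0, 27/4, -3/2], [27/4, 97/16, -9/8], [-3/2, -9/8, 5/4]]; det M2 = -765/16
det M1 - det M2 = -9; K = -9 / (101/16)^2 = -2304/10201

Answer: K = -2304/10201


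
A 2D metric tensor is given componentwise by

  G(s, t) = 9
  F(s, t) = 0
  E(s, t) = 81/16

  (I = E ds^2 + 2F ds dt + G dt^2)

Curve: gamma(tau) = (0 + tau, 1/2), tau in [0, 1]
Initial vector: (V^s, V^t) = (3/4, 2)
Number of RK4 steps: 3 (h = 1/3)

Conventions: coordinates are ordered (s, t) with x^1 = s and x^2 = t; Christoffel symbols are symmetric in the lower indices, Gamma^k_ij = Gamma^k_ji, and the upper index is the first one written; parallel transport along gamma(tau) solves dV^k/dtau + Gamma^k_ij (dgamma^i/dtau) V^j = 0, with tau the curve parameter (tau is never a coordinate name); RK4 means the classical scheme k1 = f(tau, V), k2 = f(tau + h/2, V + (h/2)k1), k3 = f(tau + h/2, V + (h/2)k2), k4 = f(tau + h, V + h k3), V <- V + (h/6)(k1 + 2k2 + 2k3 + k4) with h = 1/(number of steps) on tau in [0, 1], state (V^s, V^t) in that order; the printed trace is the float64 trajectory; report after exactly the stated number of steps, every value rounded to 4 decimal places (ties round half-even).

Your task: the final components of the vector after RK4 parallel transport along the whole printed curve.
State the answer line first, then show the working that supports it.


Answer: V^s = 0.7500, V^t = 2.0000

gamma'(tau) = (1, 0); f(tau, V)^k = -Gamma^k_ij(gamma(tau)) gamma'^i(tau) V^j; h = 1/3; intermediate values shown to 6 dp
curve data and Christoffel symbols at the stage parameters:
  tau = 0.000000: gamma = (0.000000, 0.500000), gamma' = (1.000000, 0.000000); Gamma_sss = 0.000000, Gamma_sst = 0.000000, Gamma_stt = 0.000000, Gamma_tss = 0.000000, Gamma_tst = 0.000000, Gamma_ttt = 0.000000
  tau = 0.166667: gamma = (0.166667, 0.500000), gamma' = (1.000000, 0.000000); Gamma_sss = 0.000000, Gamma_sst = 0.000000, Gamma_stt = 0.000000, Gamma_tss = 0.000000, Gamma_tst = 0.000000, Gamma_ttt = 0.000000
  tau = 0.333333: gamma = (0.333333, 0.500000), gamma' = (1.000000, 0.000000); Gamma_sss = 0.000000, Gamma_sst = 0.000000, Gamma_stt = 0.000000, Gamma_tss = 0.000000, Gamma_tst = 0.000000, Gamma_ttt = 0.000000
  tau = 0.500000: gamma = (0.500000, 0.500000), gamma' = (1.000000, 0.000000); Gamma_sss = 0.000000, Gamma_sst = 0.000000, Gamma_stt = 0.000000, Gamma_tss = 0.000000, Gamma_tst = 0.000000, Gamma_ttt = 0.000000
  tau = 0.666667: gamma = (0.666667, 0.500000), gamma' = (1.000000, 0.000000); Gamma_sss = 0.000000, Gamma_sst = 0.000000, Gamma_stt = 0.000000, Gamma_tss = 0.000000, Gamma_tst = 0.000000, Gamma_ttt = 0.000000
  tau = 0.833333: gamma = (0.833333, 0.500000), gamma' = (1.000000, 0.000000); Gamma_sss = 0.000000, Gamma_sst = 0.000000, Gamma_stt = 0.000000, Gamma_tss = 0.000000, Gamma_tst = 0.000000, Gamma_ttt = 0.000000
  tau = 1.000000: gamma = (1.000000, 0.500000), gamma' = (1.000000, 0.000000); Gamma_sss = 0.000000, Gamma_sst = 0.000000, Gamma_stt = 0.000000, Gamma_tss = 0.000000, Gamma_tst = 0.000000, Gamma_ttt = 0.000000
step 0: V^s = 0.7500, V^t = 2.0000
step 1: k1 = (0.000000, 0.000000), k2 = (0.000000, 0.000000), k3 = (0.000000, 0.000000), k4 = (0.000000, 0.000000); V <- V + (h/6)(k1 + 2k2 + 2k3 + k4): V^s = 0.7500, V^t = 2.0000
step 2: k1 = (0.000000, 0.000000), k2 = (0.000000, 0.000000), k3 = (0.000000, 0.000000), k4 = (0.000000, 0.000000); V <- V + (h/6)(k1 + 2k2 + 2k3 + k4): V^s = 0.7500, V^t = 2.0000
step 3: k1 = (0.000000, 0.000000), k2 = (0.000000, 0.000000), k3 = (0.000000, 0.000000), k4 = (0.000000, 0.000000); V <- V + (h/6)(k1 + 2k2 + 2k3 + k4): V^s = 0.7500, V^t = 2.0000


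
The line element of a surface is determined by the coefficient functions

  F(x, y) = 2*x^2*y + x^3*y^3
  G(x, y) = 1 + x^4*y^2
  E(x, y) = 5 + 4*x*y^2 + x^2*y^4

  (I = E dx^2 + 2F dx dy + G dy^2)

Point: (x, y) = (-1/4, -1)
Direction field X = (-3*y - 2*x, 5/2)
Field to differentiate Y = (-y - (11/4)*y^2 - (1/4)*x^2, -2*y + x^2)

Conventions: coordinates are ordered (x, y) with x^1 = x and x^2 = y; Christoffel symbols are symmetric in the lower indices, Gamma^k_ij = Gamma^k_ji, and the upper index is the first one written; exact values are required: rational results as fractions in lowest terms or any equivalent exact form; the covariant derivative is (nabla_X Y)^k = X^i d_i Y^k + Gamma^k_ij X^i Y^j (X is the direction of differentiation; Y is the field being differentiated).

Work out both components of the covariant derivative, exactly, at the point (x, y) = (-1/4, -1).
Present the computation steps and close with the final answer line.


E = 65/16, F = -7/64, G = 257/256 at the point
E_x = 7/2, E_y = 7/4, F_x = 13/16, F_y = 5/64, G_x = -1/16, G_y = -1/128
EG - F^2 = 1041/256;  g^inv = (256/1041) * [[257/256, 7/64], [7/64, 65/16]]
first-kind symbols [ij,l] = (1/2)(d_i g_jl + d_j g_il - d_l g_ij): [xx,x] = E_x/2 = 7/4, [xx,y] = F_x - E_y/2 = -1/16, [xy,x] = E_y/2 = 7/8, [xy,y] = G_x/2 = -1/32, [yy,x] = F_y - G_x/2 = 7/64, [yy,y] = G_y/2 = -1/256
Gamma^x_ij = (G*[ij,x] - F*[ij,y])/(EG - F^2), Gamma^y_ij = (E*[ij,y] - F*[ij,x])/(EG - F^2)
Gamma_xxx = 448/1041, Gamma_xxy = 224/1041, Gamma_xyy = 28/1041, Gamma_yxx = -16/1041, Gamma_yxy = -8/1041, Gamma_yyy = -1/1041
X = (7/2, 5/2), Y = (-113/64, 33/16) at the point

Answer: (nabla_X Y)^x = 162733/16656, (nabla_X Y)^y = -222575/33312


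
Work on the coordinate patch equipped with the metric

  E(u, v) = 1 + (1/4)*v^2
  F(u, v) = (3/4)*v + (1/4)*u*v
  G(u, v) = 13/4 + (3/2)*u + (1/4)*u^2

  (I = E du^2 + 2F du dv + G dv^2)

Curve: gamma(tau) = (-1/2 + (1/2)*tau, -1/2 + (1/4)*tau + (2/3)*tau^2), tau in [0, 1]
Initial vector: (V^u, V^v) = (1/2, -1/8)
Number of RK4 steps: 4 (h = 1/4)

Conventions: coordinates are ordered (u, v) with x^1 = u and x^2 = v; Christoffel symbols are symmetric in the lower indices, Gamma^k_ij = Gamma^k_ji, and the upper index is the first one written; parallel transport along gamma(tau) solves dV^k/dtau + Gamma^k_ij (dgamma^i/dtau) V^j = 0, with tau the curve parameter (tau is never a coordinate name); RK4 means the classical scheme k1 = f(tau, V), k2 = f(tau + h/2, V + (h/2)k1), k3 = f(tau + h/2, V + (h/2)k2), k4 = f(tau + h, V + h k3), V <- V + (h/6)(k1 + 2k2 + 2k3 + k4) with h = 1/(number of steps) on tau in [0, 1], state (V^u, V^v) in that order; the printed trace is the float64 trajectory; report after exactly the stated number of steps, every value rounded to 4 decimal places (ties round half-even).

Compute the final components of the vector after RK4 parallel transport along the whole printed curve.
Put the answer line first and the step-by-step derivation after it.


Answer: V^u = 0.5014, V^v = -0.2146

gamma'(tau) = (1/2, 1/4 + (4/3)*tau); f(tau, V)^k = -Gamma^k_ij(gamma(tau)) gamma'^i(tau) V^j; h = 1/4; intermediate values shown to 6 dp
curve data and Christoffel symbols at the stage parameters:
  tau = 0.000000: gamma = (-0.500000, -0.500000), gamma' = (0.500000, 0.250000); Gamma_uuu = 0.000000, Gamma_uuv = -0.047619, Gamma_uvv = 0.000000, Gamma_vuu = 0.000000, Gamma_vuv = 0.238095, Gamma_vvv = 0.000000
  tau = 0.125000: gamma = (-0.437500, -0.458333), gamma' = (0.500000, 0.416667); Gamma_uuu = 0.000000, Gamma_uuv = -0.042531, Gamma_uvv = 0.000000, Gamma_vuu = 0.000000, Gamma_vuv = 0.237786, Gamma_vvv = 0.000000
  tau = 0.250000: gamma = (-0.375000, -0.395833), gamma' = (0.500000, 0.583333); Gamma_uuu = 0.000000, Gamma_uuv = -0.035831, Gamma_uvv = 0.000000, Gamma_vuu = 0.000000, Gamma_vuv = 0.237614, Gamma_vvv = 0.000000
  tau = 0.375000: gamma = (-0.312500, -0.312500), gamma' = (0.500000, 0.750000); Gamma_uuu = 0.000000, Gamma_uuv = -0.027605, Gamma_uvv = 0.000000, Gamma_vuu = 0.000000, Gamma_vuv = 0.237405, Gamma_vvv = 0.000000
  tau = 0.500000: gamma = (-0.250000, -0.208333), gamma' = (0.500000, 0.916667); Gamma_uuu = 0.000000, Gamma_uuv = -0.017951, Gamma_uvv = 0.000000, Gamma_vuu = 0.000000, Gamma_vuv = 0.236948, Gamma_vvv = 0.000000
  tau = 0.625000: gamma = (-0.187500, -0.083333), gamma' = (0.500000, 1.083333); Gamma_uuu = 0.000000, Gamma_uuv = -0.006993, Gamma_uvv = 0.000000, Gamma_vuu = 0.000000, Gamma_vuv = 0.236005, Gamma_vvv = 0.000000
  tau = 0.750000: gamma = (-0.125000, 0.062500), gamma' = (0.500000, 1.250000); Gamma_uuu = 0.000000, Gamma_uuv = 0.005094, Gamma_uvv = 0.000000, Gamma_vuu = 0.000000, Gamma_vuv = 0.234320, Gamma_vvv = 0.000000
  tau = 0.875000: gamma = (-0.062500, 0.229167), gamma' = (0.500000, 1.416667); Gamma_uuu = 0.000000, Gamma_uuv = 0.018071, Gamma_uvv = 0.000000, Gamma_vuu = 0.000000, Gamma_vuv = 0.231638, Gamma_vvv = 0.000000
  tau = 1.000000: gamma = (0.000000, 0.416667), gamma' = (0.500000, 1.583333); Gamma_uuu = 0.000000, Gamma_uuv = 0.031629, Gamma_uvv = 0.000000, Gamma_vuu = 0.000000, Gamma_vuv = 0.227728, Gamma_vvv = 0.000000
step 0: V^u = 0.5000, V^v = -0.1250
step 1: k1 = (0.002976, -0.014881), k2 = (0.006169, -0.034493), k3 = (0.006124, -0.034241), k4 = (0.008090, -0.053649); V <- V + (h/6)(k1 + 2k2 + 2k3 + k4): V^u = 0.5015, V^v = -0.1336
step 2: k1 = (0.008088, -0.053639), k2 = (0.008467, -0.072819), k3 = (0.008435, -0.072543), k4 = (0.006925, -0.091407); V <- V + (h/6)(k1 + 2k2 + 2k3 + k4): V^u = 0.5035, V^v = -0.1517
step 3: k1 = (0.006923, -0.091389), k2 = (0.003250, -0.109704), k3 = (0.003239, -0.109316), k4 = (-0.002755, -0.126738); V <- V + (h/6)(k1 + 2k2 + 2k3 + k4): V^u = 0.5042, V^v = -0.1791
step 4: k1 = (-0.002755, -0.126709), k2 = (-0.011139, -0.142778), k3 = (-0.011094, -0.142201), k4 = (-0.021718, -0.156373); V <- V + (h/6)(k1 + 2k2 + 2k3 + k4): V^u = 0.5014, V^v = -0.2146


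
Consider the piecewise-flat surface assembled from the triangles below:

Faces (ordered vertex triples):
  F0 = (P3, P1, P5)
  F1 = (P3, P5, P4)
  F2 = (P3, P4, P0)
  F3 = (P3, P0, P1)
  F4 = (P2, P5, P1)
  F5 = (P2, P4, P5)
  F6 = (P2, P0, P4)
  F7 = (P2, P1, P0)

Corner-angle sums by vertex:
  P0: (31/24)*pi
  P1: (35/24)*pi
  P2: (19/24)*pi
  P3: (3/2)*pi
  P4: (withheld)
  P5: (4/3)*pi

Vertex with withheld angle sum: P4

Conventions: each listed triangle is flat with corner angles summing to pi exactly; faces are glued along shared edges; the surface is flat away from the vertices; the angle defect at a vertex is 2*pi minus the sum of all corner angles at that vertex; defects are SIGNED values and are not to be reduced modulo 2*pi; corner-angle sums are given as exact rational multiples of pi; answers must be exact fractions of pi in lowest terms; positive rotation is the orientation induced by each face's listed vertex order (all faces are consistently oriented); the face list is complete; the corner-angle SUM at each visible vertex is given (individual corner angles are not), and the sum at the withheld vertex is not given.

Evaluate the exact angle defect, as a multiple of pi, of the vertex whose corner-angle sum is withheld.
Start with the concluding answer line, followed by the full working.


Answer: defect(P4) = (3/8)*pi

V = 6, E = 12, F = 8; chi = V - E + F = 2
Gauss-Bonnet: total defect = 2*pi*chi = 4*pi; visible defects sum to (29/8)*pi


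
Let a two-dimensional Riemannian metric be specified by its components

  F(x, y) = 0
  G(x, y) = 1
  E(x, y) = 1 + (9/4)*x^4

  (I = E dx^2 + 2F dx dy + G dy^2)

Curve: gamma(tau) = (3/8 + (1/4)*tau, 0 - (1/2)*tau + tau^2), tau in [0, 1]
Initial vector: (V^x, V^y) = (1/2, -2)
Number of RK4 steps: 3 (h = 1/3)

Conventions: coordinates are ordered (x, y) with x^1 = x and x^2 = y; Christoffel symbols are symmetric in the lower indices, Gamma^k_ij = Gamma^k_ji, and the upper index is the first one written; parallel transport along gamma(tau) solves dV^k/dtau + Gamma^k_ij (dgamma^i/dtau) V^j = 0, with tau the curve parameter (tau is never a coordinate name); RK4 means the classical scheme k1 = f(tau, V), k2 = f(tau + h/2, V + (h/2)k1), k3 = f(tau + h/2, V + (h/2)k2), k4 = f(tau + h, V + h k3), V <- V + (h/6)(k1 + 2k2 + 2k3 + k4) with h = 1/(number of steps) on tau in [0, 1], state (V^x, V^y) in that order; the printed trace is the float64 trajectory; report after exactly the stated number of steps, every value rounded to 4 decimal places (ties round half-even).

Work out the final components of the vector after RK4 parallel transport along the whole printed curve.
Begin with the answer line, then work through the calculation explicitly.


Answer: V^x = 0.4409, V^y = -2.0000

gamma'(tau) = (1/4, -1/2 + 2*tau); f(tau, V)^k = -Gamma^k_ij(gamma(tau)) gamma'^i(tau) V^j; h = 1/3; intermediate values shown to 6 dp
curve data and Christoffel symbols at the stage parameters:
  tau = 0.000000: gamma = (0.375000, 0.000000), gamma' = (0.250000, -0.500000); Gamma_xxx = 0.227196, Gamma_xxy = 0.000000, Gamma_xyy = 0.000000, Gamma_yxx = 0.000000, Gamma_yxy = 0.000000, Gamma_yyy = 0.000000
  tau = 0.166667: gamma = (0.416667, -0.055556), gamma' = (0.250000, -0.166667); Gamma_xxx = 0.304847, Gamma_xxy = 0.000000, Gamma_xyy = 0.000000, Gamma_yxx = 0.000000, Gamma_yxy = 0.000000, Gamma_yyy = 0.000000
  tau = 0.333333: gamma = (0.458333, -0.055556), gamma' = (0.250000, 0.166667); Gamma_xxx = 0.394134, Gamma_xxy = 0.000000, Gamma_xyy = 0.000000, Gamma_yxx = 0.000000, Gamma_yxy = 0.000000, Gamma_yyy = 0.000000
  tau = 0.500000: gamma = (0.500000, 0.000000), gamma' = (0.250000, 0.500000); Gamma_xxx = 0.493151, Gamma_xxy = 0.000000, Gamma_xyy = 0.000000, Gamma_yxx = 0.000000, Gamma_yxy = 0.000000, Gamma_yyy = 0.000000
  tau = 0.666667: gamma = (0.541667, 0.111111), gamma' = (0.250000, 0.833333); Gamma_xxx = 0.599124, Gamma_xxy = 0.000000, Gamma_xyy = 0.000000, Gamma_yxx = 0.000000, Gamma_yxy = 0.000000, Gamma_yyy = 0.000000
  tau = 0.833333: gamma = (0.583333, 0.277778), gamma' = (0.250000, 1.166667); Gamma_xxx = 0.708617, Gamma_xxy = 0.000000, Gamma_xyy = 0.000000, Gamma_yxx = 0.000000, Gamma_yxy = 0.000000, Gamma_yyy = 0.000000
  tau = 1.000000: gamma = (0.625000, 0.500000), gamma' = (0.250000, 1.500000); Gamma_xxx = 0.817847, Gamma_xxy = 0.000000, Gamma_xyy = 0.000000, Gamma_yxx = 0.000000, Gamma_yxy = 0.000000, Gamma_yyy = 0.000000
step 0: V^x = 0.5000, V^y = -2.0000
step 1: k1 = (-0.028399, 0.000000), k2 = (-0.037745, 0.000000), k3 = (-0.037626, 0.000000), k4 = (-0.048031, 0.000000); V <- V + (h/6)(k1 + 2k2 + 2k3 + k4): V^x = 0.4874, V^y = -2.0000
step 2: k1 = (-0.048023, 0.000000), k2 = (-0.059101, 0.000000), k3 = (-0.058873, 0.000000), k4 = (-0.070061, 0.000000); V <- V + (h/6)(k1 + 2k2 + 2k3 + k4): V^x = 0.4677, V^y = -2.0000
step 3: k1 = (-0.070054, 0.000000), k2 = (-0.080789, 0.000000), k3 = (-0.080472, 0.000000), k4 = (-0.090145, 0.000000); V <- V + (h/6)(k1 + 2k2 + 2k3 + k4): V^x = 0.4409, V^y = -2.0000


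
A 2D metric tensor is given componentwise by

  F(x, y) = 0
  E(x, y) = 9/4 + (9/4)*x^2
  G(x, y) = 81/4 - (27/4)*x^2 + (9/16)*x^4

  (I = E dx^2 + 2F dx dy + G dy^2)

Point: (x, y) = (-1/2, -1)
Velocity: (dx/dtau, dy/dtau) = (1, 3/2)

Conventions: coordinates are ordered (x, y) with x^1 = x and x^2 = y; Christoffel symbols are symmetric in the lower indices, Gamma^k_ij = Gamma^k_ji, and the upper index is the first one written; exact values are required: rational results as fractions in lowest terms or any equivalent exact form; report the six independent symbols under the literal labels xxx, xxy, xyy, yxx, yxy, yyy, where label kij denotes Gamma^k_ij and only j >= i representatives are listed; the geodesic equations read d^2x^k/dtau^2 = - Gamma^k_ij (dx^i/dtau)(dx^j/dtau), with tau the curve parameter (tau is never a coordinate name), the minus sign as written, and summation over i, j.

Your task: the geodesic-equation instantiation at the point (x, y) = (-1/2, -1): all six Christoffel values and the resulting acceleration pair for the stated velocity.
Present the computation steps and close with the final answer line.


E = 45/16, F = 0, G = 4761/256 at the point
E_x = -9/4, E_y = 0, F_x = 0, F_y = 0, G_x = 207/32, G_y = 0
EG - F^2 = 214245/4096;  g^inv = (4096/214245) * [[4761/256, 0], [0, 45/16]]
first-kind symbols [ij,l] = (1/2)(d_i g_jl + d_j g_il - d_l g_ij): [xx,x] = E_x/2 = -9/8, [xx,y] = F_x - E_y/2 = 0, [xy,x] = E_y/2 = 0, [xy,y] = G_x/2 = 207/64, [yy,x] = F_y - G_x/2 = -207/64, [yy,y] = G_y/2 = 0
Gamma^x_ij = (G*[ij,x] - F*[ij,y])/(EG - F^2), Gamma^y_ij = (E*[ij,y] - F*[ij,x])/(EG - F^2)
Gamma_xxx = -2/5, Gamma_xxy = 0, Gamma_xyy = -23/20, Gamma_yxx = 0, Gamma_yxy = 4/23, Gamma_yyy = 0
d^2x/dtau^2 = -(Gamma_xxx*(1)^2 + 2*Gamma_xxy*(1)*(3/2) + Gamma_xyy*(3/2)^2) = 239/80
d^2y/dtau^2 = -(Gamma_yxx*(1)^2 + 2*Gamma_yxy*(1)*(3/2) + Gamma_yyy*(3/2)^2) = -12/23

Answer: Gamma_xxx = -2/5, Gamma_xxy = 0, Gamma_xyy = -23/20, Gamma_yxx = 0, Gamma_yxy = 4/23, Gamma_yyy = 0; accelerations (d^2x/dtau^2, d^2y/dtau^2) = (239/80, -12/23)
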